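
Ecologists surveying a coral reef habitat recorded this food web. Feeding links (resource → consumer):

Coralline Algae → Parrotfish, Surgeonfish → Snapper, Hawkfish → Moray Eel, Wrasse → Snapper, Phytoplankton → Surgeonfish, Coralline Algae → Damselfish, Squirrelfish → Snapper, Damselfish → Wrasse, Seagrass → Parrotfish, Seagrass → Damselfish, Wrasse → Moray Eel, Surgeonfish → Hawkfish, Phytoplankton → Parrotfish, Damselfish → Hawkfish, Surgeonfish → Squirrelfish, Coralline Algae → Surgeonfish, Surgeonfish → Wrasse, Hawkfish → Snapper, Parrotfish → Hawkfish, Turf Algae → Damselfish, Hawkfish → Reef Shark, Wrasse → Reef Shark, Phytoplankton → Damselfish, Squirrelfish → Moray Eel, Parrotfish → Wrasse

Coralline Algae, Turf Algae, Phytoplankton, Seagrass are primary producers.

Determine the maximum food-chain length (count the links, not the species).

One longest chain: Coralline Algae → Damselfish → Hawkfish → Reef Shark.
It has 4 species and 3 links.

3 links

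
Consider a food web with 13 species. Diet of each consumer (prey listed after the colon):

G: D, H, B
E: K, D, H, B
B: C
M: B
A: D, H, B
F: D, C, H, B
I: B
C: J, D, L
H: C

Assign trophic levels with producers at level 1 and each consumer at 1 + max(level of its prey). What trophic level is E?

J is a producer → level 1.
C eats J (level 1); other prey at levels: D 1, L 1 → level 2.
H eats C → level 3.
E eats H (level 3); other prey at levels: K 1, D 1, B 3 → level 4.

Trophic level 4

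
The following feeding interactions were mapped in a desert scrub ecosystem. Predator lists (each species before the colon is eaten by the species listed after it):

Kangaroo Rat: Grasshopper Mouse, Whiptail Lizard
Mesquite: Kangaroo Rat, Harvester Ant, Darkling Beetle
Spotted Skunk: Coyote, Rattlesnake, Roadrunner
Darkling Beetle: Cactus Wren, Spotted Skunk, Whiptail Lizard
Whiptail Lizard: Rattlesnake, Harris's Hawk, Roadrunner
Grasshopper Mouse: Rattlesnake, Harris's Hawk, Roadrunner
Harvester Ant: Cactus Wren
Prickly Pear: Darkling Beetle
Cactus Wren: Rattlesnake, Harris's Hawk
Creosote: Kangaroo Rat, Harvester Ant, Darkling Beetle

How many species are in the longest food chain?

One longest chain: Prickly Pear → Darkling Beetle → Spotted Skunk → Coyote.
It has 4 species and 3 links.

4 species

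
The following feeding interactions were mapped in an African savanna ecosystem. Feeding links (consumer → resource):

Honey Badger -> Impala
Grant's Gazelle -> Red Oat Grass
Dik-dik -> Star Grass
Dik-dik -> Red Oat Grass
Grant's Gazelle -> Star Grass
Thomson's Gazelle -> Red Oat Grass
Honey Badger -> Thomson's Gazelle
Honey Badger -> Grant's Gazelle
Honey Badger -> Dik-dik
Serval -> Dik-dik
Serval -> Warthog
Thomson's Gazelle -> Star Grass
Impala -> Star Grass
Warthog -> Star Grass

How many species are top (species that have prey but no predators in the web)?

2

Top species (has prey, but nothing eats it): Honey Badger, Serval.
Count: 2.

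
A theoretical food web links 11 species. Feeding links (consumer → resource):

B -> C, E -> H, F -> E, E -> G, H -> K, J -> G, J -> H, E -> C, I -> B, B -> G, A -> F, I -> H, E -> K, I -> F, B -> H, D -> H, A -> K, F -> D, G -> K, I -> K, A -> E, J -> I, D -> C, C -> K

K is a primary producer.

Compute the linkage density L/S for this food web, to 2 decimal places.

L/S = 2.18

There are L = 24 links among S = 11 species.
L/S = 24/11 = 2.1818 ≈ 2.18.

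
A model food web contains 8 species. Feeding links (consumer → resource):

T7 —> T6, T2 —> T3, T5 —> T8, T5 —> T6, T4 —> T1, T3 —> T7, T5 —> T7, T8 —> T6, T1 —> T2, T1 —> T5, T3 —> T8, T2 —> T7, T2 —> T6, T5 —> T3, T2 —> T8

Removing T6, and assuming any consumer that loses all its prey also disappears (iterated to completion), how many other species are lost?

Remove T6.
Round 1: T7 (all prey gone), T8 (all prey gone) → extinct.
Round 2: T3 (all prey gone) → extinct.
Round 3: T2 (all prey gone), T5 (all prey gone) → extinct.
Round 4: T1 (all prey gone) → extinct.
Round 5: T4 (all prey gone) → extinct.
No further losses. Total secondary extinctions: 7.

7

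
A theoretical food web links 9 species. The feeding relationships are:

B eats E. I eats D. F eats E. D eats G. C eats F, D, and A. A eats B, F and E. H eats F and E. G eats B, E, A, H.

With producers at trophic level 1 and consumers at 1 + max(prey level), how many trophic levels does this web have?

Producers (level 1): E.
E → B → A → G → D → I gives I level 6.
No species has a prey at level 6, so no species reaches level 7.

6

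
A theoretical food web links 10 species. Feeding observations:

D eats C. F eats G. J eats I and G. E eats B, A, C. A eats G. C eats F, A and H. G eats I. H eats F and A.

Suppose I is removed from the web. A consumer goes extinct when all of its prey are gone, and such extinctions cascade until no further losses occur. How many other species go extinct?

Remove I.
Round 1: G (all prey gone) → extinct.
Round 2: J (all prey gone), A (all prey gone), F (all prey gone) → extinct.
Round 3: H (all prey gone) → extinct.
Round 4: C (all prey gone) → extinct.
Round 5: D (all prey gone) → extinct.
No further losses. Total secondary extinctions: 7.

7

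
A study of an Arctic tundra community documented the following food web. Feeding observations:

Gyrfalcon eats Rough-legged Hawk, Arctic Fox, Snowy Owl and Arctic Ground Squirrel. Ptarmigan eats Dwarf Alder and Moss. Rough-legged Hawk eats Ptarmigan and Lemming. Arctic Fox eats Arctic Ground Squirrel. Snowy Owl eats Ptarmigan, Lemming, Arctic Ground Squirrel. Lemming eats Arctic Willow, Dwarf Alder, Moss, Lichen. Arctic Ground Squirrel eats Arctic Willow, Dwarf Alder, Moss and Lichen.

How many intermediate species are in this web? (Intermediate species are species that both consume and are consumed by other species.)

Intermediate species (has both prey and predators): Lemming, Arctic Ground Squirrel, Ptarmigan, Rough-legged Hawk, Snowy Owl, Arctic Fox.
Count: 6.

6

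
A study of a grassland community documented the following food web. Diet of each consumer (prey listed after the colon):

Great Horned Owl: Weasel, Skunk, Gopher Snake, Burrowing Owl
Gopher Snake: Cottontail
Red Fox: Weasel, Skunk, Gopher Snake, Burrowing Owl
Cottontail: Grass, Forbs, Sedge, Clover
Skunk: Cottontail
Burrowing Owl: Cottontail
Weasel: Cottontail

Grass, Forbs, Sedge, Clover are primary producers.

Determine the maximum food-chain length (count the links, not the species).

One longest chain: Grass → Cottontail → Burrowing Owl → Red Fox.
It has 4 species and 3 links.

3 links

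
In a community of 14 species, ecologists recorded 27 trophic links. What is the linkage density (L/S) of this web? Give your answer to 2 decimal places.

There are L = 27 links among S = 14 species.
L/S = 27/14 = 1.9286 ≈ 1.93.

L/S = 1.93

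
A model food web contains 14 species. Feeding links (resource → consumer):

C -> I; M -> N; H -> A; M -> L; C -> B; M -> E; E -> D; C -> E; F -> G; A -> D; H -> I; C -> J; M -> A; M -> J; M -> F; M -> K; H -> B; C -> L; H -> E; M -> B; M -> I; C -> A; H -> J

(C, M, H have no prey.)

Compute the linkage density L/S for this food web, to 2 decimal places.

L/S = 1.64

There are L = 23 links among S = 14 species.
L/S = 23/14 = 1.6429 ≈ 1.64.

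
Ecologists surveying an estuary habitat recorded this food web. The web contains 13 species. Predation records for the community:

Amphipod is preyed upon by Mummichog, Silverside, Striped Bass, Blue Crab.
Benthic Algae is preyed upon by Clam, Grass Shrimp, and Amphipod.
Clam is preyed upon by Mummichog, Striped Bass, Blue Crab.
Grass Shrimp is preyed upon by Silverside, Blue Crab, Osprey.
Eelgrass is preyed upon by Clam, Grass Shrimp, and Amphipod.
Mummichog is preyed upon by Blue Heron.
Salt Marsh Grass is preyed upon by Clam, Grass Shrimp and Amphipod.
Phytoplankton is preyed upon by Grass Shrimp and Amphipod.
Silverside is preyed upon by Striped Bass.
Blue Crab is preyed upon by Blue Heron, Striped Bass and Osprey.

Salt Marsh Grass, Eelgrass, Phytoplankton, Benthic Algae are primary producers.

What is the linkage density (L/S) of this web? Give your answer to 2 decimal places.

L/S = 2.00

There are L = 26 links among S = 13 species.
L/S = 26/13 = 2.0000 ≈ 2.00.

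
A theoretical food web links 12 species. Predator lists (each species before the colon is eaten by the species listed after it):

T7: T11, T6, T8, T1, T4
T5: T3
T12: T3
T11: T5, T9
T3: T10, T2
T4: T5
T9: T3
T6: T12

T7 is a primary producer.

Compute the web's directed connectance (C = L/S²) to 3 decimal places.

The web has S = 12 species and L = 14 feeding links.
C = L / S² = 14 / 144 = 0.0972 ≈ 0.097.

C = 0.097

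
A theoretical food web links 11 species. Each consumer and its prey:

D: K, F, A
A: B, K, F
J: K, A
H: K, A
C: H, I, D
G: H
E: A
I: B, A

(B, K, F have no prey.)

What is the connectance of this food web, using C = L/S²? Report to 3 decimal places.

C = 0.140

The web has S = 11 species and L = 17 feeding links.
C = L / S² = 17 / 121 = 0.1405 ≈ 0.140.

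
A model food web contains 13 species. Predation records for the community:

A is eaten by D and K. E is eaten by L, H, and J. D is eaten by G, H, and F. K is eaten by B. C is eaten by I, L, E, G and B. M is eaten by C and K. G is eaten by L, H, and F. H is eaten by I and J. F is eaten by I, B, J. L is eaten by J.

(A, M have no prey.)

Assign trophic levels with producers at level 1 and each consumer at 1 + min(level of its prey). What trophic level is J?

M is a producer → level 1.
C eats M → level 2.
L eats C → level 3.
J eats L → level 4.
No prey of J is below level 3, so 4 is the minimum.

Trophic level 4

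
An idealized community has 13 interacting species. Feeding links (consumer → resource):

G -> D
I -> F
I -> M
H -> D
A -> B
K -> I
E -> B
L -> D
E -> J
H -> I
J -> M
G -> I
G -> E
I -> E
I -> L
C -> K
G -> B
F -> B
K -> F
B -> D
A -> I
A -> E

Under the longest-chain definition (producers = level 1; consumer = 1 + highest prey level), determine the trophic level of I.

Trophic level 4

M is a producer → level 1.
J eats M → level 2.
E eats J (level 2); other prey at levels: B 2 → level 3.
I eats E (level 3); other prey at levels: M 1, L 2, F 3 → level 4.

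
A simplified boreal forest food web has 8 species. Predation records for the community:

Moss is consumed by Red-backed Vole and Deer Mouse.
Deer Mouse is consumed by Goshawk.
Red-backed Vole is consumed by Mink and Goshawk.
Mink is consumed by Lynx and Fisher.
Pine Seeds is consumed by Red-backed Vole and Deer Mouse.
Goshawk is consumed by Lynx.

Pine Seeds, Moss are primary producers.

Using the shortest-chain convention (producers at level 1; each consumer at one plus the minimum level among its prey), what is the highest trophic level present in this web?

4

Producers (level 1): Pine Seeds, Moss.
Following each consumer down to its lowest-level prey: Pine Seeds → Red-backed Vole → Mink → Fisher (levels 1 through 4).
All prey of Fisher (Mink 3) are at level 3 or above, so Fisher is at level 1 + 3 = 4.
Every consumer has at least one prey at level 3 or below, so none exceeds level 4.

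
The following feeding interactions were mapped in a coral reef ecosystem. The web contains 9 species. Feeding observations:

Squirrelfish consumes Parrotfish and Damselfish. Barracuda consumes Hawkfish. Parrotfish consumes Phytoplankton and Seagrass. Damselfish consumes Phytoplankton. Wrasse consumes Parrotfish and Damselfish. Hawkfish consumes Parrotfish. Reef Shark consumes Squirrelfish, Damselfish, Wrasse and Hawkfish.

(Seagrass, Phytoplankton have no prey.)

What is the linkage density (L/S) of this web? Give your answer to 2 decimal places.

There are L = 13 links among S = 9 species.
L/S = 13/9 = 1.4444 ≈ 1.44.

L/S = 1.44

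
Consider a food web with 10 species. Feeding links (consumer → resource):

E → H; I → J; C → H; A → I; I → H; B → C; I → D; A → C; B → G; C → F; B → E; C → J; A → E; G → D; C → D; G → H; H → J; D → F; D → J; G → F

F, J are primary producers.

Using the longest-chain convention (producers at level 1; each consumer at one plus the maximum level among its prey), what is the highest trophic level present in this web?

Producers (level 1): F, J.
F → D → C → A gives A level 4.
No species has a prey at level 4, so no species reaches level 5.

4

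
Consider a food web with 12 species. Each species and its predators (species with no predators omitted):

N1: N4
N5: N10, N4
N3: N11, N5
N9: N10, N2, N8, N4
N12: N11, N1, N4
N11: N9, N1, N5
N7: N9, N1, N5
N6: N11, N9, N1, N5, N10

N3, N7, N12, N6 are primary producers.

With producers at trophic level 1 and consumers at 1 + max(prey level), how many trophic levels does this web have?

4

Producers (level 1): N3, N7, N12, N6.
N3 → N11 → N9 → N10 gives N10 level 4.
No species has a prey at level 4, so no species reaches level 5.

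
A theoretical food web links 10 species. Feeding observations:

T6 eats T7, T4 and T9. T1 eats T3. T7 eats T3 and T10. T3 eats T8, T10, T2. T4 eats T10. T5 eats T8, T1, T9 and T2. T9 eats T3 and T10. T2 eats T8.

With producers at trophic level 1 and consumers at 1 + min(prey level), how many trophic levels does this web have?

3

Producers (level 1): T10, T8.
Following each consumer down to its lowest-level prey: T10 → T3 → T1 (levels 1 through 3).
All prey of T1 (T3 2) are at level 2 or above, so T1 is at level 1 + 2 = 3.
Every consumer has at least one prey at level 2 or below, so none exceeds level 3.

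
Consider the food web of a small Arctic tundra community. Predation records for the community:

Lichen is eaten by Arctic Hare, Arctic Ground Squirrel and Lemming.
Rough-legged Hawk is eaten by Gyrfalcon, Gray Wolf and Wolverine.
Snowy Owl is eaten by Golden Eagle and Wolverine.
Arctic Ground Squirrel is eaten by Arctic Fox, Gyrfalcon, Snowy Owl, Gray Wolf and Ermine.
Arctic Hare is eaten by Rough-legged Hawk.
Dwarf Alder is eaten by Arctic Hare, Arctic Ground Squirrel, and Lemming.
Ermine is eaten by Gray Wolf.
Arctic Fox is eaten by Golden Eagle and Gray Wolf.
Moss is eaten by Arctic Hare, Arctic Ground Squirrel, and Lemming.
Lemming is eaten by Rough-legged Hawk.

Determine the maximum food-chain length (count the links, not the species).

3 links

One longest chain: Lichen → Arctic Ground Squirrel → Snowy Owl → Wolverine.
It has 4 species and 3 links.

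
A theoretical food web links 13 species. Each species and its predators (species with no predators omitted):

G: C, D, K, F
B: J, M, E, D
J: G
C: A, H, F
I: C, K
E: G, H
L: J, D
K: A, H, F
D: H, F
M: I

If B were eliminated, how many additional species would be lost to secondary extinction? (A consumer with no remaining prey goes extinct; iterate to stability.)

Remove B.
Round 1: M (all prey gone), E (all prey gone) → extinct.
Round 2: I (all prey gone) → extinct.
No further losses. Total secondary extinctions: 3.

3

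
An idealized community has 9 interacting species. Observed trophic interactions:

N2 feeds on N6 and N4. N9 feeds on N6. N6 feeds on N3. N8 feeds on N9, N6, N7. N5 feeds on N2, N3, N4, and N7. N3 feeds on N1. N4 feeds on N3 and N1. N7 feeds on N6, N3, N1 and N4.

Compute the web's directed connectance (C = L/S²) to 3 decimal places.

The web has S = 9 species and L = 18 feeding links.
C = L / S² = 18 / 81 = 0.2222 ≈ 0.222.

C = 0.222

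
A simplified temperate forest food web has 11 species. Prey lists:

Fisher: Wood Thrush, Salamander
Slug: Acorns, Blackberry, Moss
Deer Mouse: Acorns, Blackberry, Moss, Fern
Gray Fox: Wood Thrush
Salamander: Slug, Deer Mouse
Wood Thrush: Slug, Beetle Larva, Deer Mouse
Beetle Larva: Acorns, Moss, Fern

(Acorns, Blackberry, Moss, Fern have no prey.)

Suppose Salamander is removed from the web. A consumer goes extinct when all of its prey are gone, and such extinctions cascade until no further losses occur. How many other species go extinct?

0

Remove Salamander.
Every predator of it retains at least one other prey: Fisher still has Wood Thrush.
No consumer loses all prey, so no secondary extinctions occur.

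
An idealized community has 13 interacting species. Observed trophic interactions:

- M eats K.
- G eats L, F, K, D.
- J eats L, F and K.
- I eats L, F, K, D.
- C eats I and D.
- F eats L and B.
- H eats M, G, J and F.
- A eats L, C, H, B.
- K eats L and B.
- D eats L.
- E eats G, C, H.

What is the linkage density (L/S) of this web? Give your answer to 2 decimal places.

There are L = 30 links among S = 13 species.
L/S = 30/13 = 2.3077 ≈ 2.31.

L/S = 2.31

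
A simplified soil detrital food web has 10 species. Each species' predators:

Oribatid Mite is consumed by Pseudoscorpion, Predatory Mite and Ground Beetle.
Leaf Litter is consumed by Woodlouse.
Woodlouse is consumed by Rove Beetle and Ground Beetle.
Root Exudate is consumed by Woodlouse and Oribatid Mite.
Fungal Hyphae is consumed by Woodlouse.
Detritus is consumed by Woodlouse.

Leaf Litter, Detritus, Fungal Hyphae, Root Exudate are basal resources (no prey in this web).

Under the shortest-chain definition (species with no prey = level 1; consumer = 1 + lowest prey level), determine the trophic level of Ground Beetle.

Trophic level 3

Leaf Litter has no prey (basal) → level 1.
Woodlouse eats Leaf Litter → level 2.
Ground Beetle eats Woodlouse → level 3.
No prey of Ground Beetle is below level 2, so 3 is the minimum.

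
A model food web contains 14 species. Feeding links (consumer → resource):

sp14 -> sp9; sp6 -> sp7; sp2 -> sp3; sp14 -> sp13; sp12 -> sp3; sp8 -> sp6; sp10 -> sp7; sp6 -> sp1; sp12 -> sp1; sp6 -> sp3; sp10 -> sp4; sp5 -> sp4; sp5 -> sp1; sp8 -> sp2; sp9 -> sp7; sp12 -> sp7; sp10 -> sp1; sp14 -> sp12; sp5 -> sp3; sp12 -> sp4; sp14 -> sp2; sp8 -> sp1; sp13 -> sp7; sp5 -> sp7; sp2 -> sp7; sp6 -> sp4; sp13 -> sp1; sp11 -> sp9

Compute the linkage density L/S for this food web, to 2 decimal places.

L/S = 2.00

There are L = 28 links among S = 14 species.
L/S = 28/14 = 2.0000 ≈ 2.00.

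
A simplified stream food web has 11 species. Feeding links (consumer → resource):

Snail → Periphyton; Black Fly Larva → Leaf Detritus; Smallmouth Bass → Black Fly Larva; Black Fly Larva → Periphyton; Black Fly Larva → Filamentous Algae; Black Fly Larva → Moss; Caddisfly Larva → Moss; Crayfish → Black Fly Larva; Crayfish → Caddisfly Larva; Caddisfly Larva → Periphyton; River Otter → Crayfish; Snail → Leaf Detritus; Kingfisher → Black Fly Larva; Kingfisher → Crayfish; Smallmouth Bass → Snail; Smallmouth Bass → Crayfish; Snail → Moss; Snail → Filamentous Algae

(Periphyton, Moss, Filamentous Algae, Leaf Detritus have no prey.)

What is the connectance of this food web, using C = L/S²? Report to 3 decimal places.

The web has S = 11 species and L = 18 feeding links.
C = L / S² = 18 / 121 = 0.1488 ≈ 0.149.

C = 0.149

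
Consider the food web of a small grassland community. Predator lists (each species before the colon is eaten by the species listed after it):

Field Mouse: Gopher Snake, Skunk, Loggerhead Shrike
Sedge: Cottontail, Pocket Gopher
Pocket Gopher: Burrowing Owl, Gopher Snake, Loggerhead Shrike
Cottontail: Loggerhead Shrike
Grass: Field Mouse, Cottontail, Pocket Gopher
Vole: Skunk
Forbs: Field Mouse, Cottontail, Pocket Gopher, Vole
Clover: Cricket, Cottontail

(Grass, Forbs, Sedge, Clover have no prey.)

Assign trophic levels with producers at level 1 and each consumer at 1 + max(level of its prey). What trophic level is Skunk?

Trophic level 3

Forbs is a producer → level 1.
Vole eats Forbs → level 2.
Skunk eats Vole (level 2); other prey at levels: Field Mouse 2 → level 3.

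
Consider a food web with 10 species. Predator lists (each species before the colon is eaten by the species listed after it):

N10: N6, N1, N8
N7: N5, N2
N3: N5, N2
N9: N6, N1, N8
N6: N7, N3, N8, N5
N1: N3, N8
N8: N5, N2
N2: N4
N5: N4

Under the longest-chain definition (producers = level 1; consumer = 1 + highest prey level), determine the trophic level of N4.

N9 is a producer → level 1.
N6 eats N9 (level 1); other prey at levels: N10 1 → level 2.
N7 eats N6 → level 3.
N2 eats N7 (level 3); other prey at levels: N3 3, N8 3 → level 4.
N4 eats N2 (level 4); other prey at levels: N5 4 → level 5.

Trophic level 5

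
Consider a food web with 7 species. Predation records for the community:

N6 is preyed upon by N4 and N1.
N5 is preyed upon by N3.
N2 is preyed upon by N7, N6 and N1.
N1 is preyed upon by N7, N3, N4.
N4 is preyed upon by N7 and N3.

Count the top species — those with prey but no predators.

2

Top species (has prey, but nothing eats it): N3, N7.
Count: 2.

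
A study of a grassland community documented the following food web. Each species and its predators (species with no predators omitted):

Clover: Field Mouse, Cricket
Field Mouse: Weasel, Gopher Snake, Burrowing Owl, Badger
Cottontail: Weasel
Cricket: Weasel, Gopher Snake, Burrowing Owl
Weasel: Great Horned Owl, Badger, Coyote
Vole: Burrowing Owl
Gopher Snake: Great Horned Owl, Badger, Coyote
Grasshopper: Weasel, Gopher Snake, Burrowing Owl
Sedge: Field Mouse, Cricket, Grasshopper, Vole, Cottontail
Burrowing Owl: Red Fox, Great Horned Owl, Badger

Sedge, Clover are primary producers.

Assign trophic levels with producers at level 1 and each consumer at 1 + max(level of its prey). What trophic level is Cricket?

Sedge is a producer → level 1.
Cricket eats Sedge (level 1); other prey at levels: Clover 1 → level 2.

Trophic level 2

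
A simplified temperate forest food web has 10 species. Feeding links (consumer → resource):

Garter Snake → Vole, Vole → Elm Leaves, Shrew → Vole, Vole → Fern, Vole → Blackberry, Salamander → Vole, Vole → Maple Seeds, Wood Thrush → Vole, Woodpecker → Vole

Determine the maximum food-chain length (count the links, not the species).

One longest chain: Elm Leaves → Vole → Salamander.
It has 3 species and 2 links.

2 links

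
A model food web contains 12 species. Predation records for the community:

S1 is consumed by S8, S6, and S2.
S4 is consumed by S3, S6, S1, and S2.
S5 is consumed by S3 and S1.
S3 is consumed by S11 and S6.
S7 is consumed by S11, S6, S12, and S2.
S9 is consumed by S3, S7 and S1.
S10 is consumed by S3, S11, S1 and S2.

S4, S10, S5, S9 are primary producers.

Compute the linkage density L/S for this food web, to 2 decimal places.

L/S = 1.83

There are L = 22 links among S = 12 species.
L/S = 22/12 = 1.8333 ≈ 1.83.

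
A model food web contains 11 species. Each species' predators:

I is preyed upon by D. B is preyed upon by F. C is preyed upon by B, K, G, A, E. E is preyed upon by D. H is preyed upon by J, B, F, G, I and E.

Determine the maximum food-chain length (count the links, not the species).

One longest chain: H → E → D.
It has 3 species and 2 links.

2 links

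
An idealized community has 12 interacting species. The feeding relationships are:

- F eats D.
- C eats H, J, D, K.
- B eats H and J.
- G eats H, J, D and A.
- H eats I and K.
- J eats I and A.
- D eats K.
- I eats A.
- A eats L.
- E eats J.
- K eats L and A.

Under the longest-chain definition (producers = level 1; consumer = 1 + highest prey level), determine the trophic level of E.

Trophic level 5

L is a producer → level 1.
A eats L → level 2.
I eats A → level 3.
J eats I (level 3); other prey at levels: A 2 → level 4.
E eats J → level 5.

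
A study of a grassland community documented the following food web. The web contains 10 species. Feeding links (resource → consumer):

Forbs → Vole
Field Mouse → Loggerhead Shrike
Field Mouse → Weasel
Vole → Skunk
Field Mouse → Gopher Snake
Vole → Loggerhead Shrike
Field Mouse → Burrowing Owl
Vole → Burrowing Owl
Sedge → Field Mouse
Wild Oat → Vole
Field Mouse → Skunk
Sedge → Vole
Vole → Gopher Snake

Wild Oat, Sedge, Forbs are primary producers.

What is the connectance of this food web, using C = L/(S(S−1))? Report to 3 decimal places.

C = 0.144

The web has S = 10 species and L = 13 feeding links.
C = L / (S(S−1)) = 13 / 90 = 0.1444 ≈ 0.144.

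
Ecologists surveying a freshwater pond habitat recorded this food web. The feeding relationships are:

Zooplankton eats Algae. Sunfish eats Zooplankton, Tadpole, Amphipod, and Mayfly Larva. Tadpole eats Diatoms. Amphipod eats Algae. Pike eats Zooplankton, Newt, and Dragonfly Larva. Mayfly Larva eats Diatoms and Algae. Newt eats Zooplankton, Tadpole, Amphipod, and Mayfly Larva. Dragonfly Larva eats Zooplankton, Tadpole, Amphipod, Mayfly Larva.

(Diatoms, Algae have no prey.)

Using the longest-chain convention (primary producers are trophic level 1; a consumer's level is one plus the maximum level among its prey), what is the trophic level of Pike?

Algae is a producer → level 1.
Zooplankton eats Algae → level 2.
Dragonfly Larva eats Zooplankton (level 2); other prey at levels: Tadpole 2, Mayfly Larva 2, Amphipod 2 → level 3.
Pike eats Dragonfly Larva (level 3); other prey at levels: Zooplankton 2, Newt 3 → level 4.

Trophic level 4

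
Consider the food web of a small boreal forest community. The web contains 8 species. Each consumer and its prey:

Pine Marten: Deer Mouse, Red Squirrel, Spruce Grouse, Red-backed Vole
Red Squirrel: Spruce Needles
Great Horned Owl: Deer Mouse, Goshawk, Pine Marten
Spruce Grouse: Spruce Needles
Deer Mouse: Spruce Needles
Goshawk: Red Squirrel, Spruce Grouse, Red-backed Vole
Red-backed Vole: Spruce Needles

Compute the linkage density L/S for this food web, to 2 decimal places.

L/S = 1.75

There are L = 14 links among S = 8 species.
L/S = 14/8 = 1.7500 ≈ 1.75.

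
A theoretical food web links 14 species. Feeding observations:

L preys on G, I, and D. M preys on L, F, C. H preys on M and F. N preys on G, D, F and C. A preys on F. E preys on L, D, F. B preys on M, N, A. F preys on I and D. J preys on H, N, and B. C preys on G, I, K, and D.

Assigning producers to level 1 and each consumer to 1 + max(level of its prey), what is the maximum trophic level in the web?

Producers (level 1): D, G, K, I.
D → C → M → H → J gives J level 5.
No species has a prey at level 5, so no species reaches level 6.

5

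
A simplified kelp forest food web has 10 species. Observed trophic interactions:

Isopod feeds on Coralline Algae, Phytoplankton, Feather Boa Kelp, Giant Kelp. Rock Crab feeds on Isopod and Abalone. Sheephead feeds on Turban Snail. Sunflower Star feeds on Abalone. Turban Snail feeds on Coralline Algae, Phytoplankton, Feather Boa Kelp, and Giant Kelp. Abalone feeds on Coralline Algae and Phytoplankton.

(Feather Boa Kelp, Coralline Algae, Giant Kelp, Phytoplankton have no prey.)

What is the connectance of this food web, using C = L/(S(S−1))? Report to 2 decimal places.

The web has S = 10 species and L = 14 feeding links.
C = L / (S(S−1)) = 14 / 90 = 0.1556 ≈ 0.16.

C = 0.16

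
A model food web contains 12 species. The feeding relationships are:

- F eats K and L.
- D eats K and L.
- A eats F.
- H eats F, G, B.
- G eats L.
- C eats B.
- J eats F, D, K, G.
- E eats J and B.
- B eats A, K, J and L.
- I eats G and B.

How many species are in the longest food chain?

5 species

One longest chain: K → F → A → B → E.
It has 5 species and 4 links.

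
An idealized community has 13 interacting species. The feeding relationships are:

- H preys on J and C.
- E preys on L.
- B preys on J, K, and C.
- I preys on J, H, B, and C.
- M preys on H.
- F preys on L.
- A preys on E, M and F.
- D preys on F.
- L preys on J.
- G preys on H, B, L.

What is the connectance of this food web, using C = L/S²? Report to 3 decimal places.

C = 0.118

The web has S = 13 species and L = 20 feeding links.
C = L / S² = 20 / 169 = 0.1183 ≈ 0.118.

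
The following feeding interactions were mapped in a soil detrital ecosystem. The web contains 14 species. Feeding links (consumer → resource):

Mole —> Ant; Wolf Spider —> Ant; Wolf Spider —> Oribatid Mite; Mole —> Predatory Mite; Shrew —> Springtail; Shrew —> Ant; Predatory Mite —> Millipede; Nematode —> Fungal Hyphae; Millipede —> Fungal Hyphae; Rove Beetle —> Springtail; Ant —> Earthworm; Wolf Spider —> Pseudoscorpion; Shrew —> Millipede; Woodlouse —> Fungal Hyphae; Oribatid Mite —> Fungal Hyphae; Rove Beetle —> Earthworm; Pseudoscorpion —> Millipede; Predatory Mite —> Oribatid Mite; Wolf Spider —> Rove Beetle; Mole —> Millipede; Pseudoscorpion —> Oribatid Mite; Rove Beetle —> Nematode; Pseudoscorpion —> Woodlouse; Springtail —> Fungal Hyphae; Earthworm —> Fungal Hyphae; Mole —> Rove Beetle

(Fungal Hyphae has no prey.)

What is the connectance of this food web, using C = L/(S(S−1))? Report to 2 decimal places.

C = 0.14

The web has S = 14 species and L = 26 feeding links.
C = L / (S(S−1)) = 26 / 182 = 0.1429 ≈ 0.14.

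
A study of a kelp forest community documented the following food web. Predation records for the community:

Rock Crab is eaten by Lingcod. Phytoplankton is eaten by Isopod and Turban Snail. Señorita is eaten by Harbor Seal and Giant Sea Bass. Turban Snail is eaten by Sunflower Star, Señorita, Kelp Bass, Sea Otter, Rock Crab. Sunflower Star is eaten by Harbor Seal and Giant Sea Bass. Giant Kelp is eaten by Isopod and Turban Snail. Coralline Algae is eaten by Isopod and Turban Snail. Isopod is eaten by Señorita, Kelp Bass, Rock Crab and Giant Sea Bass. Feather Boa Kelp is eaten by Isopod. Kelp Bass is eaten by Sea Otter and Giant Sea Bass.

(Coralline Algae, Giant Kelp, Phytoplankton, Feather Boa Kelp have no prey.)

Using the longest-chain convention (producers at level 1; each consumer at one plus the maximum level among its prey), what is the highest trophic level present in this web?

Producers (level 1): Coralline Algae, Giant Kelp, Phytoplankton, Feather Boa Kelp.
Coralline Algae → Isopod → Señorita → Harbor Seal gives Harbor Seal level 4.
No species has a prey at level 4, so no species reaches level 5.

4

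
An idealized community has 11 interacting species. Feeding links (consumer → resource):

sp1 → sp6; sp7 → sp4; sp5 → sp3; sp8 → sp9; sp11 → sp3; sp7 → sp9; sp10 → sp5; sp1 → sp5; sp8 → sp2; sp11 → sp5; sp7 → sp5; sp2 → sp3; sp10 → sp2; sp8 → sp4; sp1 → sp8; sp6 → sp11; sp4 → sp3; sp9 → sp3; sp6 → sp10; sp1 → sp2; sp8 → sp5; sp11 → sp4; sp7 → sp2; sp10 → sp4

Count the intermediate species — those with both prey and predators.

8

Intermediate species (has both prey and predators): sp9, sp5, sp4, sp2, sp11, sp8, sp10, sp6.
Count: 8.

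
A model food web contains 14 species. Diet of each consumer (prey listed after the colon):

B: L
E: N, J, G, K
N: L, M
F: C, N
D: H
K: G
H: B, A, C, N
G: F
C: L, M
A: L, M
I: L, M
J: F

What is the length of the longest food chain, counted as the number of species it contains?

6 species

One longest chain: L → C → F → G → K → E.
It has 6 species and 5 links.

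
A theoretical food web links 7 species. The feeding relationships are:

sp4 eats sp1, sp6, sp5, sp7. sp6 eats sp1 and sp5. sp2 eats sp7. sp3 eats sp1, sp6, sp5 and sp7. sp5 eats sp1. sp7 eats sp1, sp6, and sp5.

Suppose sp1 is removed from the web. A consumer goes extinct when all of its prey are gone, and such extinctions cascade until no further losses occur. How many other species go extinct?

Remove sp1.
Round 1: sp5 (all prey gone) → extinct.
Round 2: sp6 (all prey gone) → extinct.
Round 3: sp7 (all prey gone) → extinct.
Round 4: sp2 (all prey gone), sp4 (all prey gone), sp3 (all prey gone) → extinct.
No further losses. Total secondary extinctions: 6.

6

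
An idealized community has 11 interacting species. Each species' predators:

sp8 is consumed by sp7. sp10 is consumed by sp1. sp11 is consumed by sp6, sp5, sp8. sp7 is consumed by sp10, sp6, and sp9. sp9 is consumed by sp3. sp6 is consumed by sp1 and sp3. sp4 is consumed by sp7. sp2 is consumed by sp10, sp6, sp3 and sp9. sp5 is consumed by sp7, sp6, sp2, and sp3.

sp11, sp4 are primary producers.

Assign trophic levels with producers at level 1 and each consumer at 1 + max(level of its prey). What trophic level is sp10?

sp11 is a producer → level 1.
sp5 eats sp11 → level 2.
sp7 eats sp5 (level 2); other prey at levels: sp4 1, sp8 2 → level 3.
sp10 eats sp7 (level 3); other prey at levels: sp2 3 → level 4.

Trophic level 4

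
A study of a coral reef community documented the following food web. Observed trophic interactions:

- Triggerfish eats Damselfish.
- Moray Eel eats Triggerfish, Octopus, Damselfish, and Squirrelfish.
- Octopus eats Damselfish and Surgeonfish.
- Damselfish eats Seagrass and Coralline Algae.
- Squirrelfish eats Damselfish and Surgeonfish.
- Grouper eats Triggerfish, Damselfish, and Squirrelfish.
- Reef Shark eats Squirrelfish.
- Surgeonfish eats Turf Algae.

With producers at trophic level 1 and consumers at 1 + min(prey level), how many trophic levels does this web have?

Producers (level 1): Coralline Algae, Turf Algae, Seagrass.
Following each consumer down to its lowest-level prey: Coralline Algae → Damselfish → Squirrelfish → Reef Shark (levels 1 through 4).
All prey of Reef Shark (Squirrelfish 3) are at level 3 or above, so Reef Shark is at level 1 + 3 = 4.
Every consumer has at least one prey at level 3 or below, so none exceeds level 4.

4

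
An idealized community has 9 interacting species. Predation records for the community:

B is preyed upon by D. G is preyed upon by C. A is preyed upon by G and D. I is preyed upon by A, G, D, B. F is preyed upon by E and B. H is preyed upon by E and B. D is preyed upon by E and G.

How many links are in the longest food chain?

4 links

One longest chain: I → A → D → G → C.
It has 5 species and 4 links.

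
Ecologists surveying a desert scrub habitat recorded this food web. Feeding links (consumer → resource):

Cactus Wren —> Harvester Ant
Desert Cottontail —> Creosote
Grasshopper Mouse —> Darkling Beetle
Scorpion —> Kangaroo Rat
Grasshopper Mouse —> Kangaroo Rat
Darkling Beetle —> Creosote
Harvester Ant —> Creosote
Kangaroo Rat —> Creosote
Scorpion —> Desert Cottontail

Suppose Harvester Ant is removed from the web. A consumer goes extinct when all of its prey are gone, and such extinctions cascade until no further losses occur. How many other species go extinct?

1

Remove Harvester Ant.
Round 1: Cactus Wren (all prey gone) → extinct.
No further losses. Total secondary extinctions: 1.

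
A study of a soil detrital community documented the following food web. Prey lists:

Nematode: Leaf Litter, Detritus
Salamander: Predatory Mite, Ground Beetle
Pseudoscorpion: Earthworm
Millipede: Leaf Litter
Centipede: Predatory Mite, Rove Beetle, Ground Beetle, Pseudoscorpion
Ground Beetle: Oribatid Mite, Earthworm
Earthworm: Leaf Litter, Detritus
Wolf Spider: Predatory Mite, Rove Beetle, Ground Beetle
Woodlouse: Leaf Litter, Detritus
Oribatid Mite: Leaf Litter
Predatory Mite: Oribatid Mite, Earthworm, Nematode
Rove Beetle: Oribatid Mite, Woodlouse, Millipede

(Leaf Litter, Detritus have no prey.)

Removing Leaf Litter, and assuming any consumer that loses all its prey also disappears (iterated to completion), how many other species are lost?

2

Remove Leaf Litter.
Round 1: Oribatid Mite (all prey gone), Millipede (all prey gone) → extinct.
No further losses. Total secondary extinctions: 2.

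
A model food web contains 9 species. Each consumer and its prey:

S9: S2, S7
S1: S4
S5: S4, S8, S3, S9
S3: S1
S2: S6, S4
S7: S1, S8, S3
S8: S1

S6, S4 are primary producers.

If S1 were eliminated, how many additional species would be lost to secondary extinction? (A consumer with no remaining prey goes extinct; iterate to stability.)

Remove S1.
Round 1: S8 (all prey gone), S3 (all prey gone) → extinct.
Round 2: S7 (all prey gone) → extinct.
No further losses. Total secondary extinctions: 3.

3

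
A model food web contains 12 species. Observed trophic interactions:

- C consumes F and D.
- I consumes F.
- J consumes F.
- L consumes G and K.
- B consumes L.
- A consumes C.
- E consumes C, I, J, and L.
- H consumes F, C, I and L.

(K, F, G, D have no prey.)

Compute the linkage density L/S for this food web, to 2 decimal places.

L/S = 1.33

There are L = 16 links among S = 12 species.
L/S = 16/12 = 1.3333 ≈ 1.33.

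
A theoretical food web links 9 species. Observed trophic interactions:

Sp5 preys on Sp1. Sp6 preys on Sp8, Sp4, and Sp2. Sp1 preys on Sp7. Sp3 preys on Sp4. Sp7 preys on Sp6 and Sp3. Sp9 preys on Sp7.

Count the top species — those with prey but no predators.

Top species (has prey, but nothing eats it): Sp9, Sp5.
Count: 2.

2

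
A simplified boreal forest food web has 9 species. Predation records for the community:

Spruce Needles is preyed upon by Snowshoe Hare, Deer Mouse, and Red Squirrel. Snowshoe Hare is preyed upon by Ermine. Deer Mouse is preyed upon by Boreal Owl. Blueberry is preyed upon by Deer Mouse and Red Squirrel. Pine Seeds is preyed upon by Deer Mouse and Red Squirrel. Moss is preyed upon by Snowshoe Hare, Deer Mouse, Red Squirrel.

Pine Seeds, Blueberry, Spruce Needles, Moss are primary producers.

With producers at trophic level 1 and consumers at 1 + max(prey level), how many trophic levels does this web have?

3

Producers (level 1): Pine Seeds, Blueberry, Spruce Needles, Moss.
Pine Seeds → Deer Mouse → Boreal Owl gives Boreal Owl level 3.
No species has a prey at level 3, so no species reaches level 4.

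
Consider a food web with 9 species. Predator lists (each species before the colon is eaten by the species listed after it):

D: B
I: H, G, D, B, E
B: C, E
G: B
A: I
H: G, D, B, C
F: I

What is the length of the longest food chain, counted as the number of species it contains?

One longest chain: A → I → H → G → B → C.
It has 6 species and 5 links.

6 species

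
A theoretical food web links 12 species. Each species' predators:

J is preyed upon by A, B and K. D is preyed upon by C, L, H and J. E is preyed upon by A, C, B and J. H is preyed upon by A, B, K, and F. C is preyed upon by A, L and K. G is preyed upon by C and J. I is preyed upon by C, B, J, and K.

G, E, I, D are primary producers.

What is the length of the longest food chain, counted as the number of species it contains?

3 species

One longest chain: D → H → B.
It has 3 species and 2 links.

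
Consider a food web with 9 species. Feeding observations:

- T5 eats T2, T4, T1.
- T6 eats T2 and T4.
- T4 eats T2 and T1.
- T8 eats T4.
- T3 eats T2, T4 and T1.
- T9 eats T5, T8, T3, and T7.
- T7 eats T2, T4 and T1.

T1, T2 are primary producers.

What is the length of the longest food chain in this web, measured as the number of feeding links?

One longest chain: T1 → T4 → T7 → T9.
It has 4 species and 3 links.

3 links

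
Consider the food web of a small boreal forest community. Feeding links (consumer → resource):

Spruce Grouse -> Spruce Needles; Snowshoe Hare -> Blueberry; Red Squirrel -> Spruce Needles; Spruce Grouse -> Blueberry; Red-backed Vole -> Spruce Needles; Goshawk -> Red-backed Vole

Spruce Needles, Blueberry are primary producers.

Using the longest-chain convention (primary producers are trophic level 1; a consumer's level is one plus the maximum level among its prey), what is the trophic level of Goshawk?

Trophic level 3

Spruce Needles is a producer → level 1.
Red-backed Vole eats Spruce Needles → level 2.
Goshawk eats Red-backed Vole → level 3.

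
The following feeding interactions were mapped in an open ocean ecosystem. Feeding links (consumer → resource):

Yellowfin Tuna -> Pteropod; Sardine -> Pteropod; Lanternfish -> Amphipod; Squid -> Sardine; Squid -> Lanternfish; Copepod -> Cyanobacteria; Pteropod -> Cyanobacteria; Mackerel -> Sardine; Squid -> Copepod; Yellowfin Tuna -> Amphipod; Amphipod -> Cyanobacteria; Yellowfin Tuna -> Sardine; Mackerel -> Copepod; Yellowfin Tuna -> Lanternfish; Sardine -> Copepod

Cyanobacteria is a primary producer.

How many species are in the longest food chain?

One longest chain: Cyanobacteria → Amphipod → Lanternfish → Yellowfin Tuna.
It has 4 species and 3 links.

4 species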